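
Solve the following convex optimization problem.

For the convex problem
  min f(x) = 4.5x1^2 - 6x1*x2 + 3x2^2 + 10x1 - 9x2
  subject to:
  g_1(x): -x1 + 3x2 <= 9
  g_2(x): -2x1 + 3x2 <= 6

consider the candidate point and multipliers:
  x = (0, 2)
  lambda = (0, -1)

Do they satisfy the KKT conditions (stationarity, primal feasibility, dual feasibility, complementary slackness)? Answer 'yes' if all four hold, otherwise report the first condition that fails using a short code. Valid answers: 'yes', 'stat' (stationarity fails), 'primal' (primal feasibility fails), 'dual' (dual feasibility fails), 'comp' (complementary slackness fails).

Gradient of f: grad f(x) = Q x + c = (-2, 3)
Constraint values g_i(x) = a_i^T x - b_i:
  g_1((0, 2)) = -3
  g_2((0, 2)) = 0
Stationarity residual: grad f(x) + sum_i lambda_i a_i = (0, 0)
  -> stationarity OK
Primal feasibility (all g_i <= 0): OK
Dual feasibility (all lambda_i >= 0): FAILS
Complementary slackness (lambda_i * g_i(x) = 0 for all i): OK

Verdict: the first failing condition is dual_feasibility -> dual.

dual


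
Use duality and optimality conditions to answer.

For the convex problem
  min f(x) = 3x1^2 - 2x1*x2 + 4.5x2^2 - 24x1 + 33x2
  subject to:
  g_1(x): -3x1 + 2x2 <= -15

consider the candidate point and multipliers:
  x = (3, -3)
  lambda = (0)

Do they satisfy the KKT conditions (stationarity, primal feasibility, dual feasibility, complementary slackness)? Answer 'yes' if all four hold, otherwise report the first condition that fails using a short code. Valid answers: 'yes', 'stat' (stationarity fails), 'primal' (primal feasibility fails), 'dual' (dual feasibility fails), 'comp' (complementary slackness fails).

Gradient of f: grad f(x) = Q x + c = (0, 0)
Constraint values g_i(x) = a_i^T x - b_i:
  g_1((3, -3)) = 0
Stationarity residual: grad f(x) + sum_i lambda_i a_i = (0, 0)
  -> stationarity OK
Primal feasibility (all g_i <= 0): OK
Dual feasibility (all lambda_i >= 0): OK
Complementary slackness (lambda_i * g_i(x) = 0 for all i): OK

Verdict: yes, KKT holds.

yes


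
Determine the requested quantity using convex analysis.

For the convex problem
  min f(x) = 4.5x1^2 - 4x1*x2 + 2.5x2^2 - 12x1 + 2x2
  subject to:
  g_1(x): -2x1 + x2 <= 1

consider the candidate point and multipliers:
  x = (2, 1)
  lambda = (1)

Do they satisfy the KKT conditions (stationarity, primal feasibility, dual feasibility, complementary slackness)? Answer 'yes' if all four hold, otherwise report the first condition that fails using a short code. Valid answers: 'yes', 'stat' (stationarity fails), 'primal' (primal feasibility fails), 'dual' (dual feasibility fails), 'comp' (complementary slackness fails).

Gradient of f: grad f(x) = Q x + c = (2, -1)
Constraint values g_i(x) = a_i^T x - b_i:
  g_1((2, 1)) = -4
Stationarity residual: grad f(x) + sum_i lambda_i a_i = (0, 0)
  -> stationarity OK
Primal feasibility (all g_i <= 0): OK
Dual feasibility (all lambda_i >= 0): OK
Complementary slackness (lambda_i * g_i(x) = 0 for all i): FAILS

Verdict: the first failing condition is complementary_slackness -> comp.

comp


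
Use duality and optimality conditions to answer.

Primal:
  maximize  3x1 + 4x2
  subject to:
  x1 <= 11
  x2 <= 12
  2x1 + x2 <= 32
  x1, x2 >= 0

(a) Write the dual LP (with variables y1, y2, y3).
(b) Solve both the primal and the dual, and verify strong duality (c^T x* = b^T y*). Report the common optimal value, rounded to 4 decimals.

The standard primal-dual pair for 'max c^T x s.t. A x <= b, x >= 0' is:
  Dual:  min b^T y  s.t.  A^T y >= c,  y >= 0.

So the dual LP is:
  minimize  11y1 + 12y2 + 32y3
  subject to:
    y1 + 2y3 >= 3
    y2 + y3 >= 4
    y1, y2, y3 >= 0

Solving the primal: x* = (10, 12).
  primal value c^T x* = 78.
Solving the dual: y* = (0, 2.5, 1.5).
  dual value b^T y* = 78.
Strong duality: c^T x* = b^T y*. Confirmed.

78


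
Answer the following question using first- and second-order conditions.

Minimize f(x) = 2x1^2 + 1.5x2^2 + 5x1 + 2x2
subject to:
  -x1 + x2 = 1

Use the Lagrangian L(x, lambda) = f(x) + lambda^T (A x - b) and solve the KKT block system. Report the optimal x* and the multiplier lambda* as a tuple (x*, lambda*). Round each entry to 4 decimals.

Form the Lagrangian:
  L(x, lambda) = (1/2) x^T Q x + c^T x + lambda^T (A x - b)
Stationarity (grad_x L = 0): Q x + c + A^T lambda = 0.
Primal feasibility: A x = b.

This gives the KKT block system:
  [ Q   A^T ] [ x     ]   [-c ]
  [ A    0  ] [ lambda ] = [ b ]

Solving the linear system:
  x*      = (-1.4286, -0.4286)
  lambda* = (-0.7143)
  f(x*)   = -3.6429

x* = (-1.4286, -0.4286), lambda* = (-0.7143)


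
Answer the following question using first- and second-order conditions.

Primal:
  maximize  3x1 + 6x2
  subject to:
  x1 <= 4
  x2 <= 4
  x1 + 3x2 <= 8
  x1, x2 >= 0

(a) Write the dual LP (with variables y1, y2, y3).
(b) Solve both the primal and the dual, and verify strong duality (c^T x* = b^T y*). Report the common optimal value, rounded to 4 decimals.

The standard primal-dual pair for 'max c^T x s.t. A x <= b, x >= 0' is:
  Dual:  min b^T y  s.t.  A^T y >= c,  y >= 0.

So the dual LP is:
  minimize  4y1 + 4y2 + 8y3
  subject to:
    y1 + y3 >= 3
    y2 + 3y3 >= 6
    y1, y2, y3 >= 0

Solving the primal: x* = (4, 1.3333).
  primal value c^T x* = 20.
Solving the dual: y* = (1, 0, 2).
  dual value b^T y* = 20.
Strong duality: c^T x* = b^T y*. Confirmed.

20


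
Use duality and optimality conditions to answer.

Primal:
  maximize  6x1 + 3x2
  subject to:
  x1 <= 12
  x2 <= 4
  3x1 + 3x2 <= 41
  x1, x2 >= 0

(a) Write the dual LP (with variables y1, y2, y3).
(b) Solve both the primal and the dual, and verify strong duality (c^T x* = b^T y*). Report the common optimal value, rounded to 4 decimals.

The standard primal-dual pair for 'max c^T x s.t. A x <= b, x >= 0' is:
  Dual:  min b^T y  s.t.  A^T y >= c,  y >= 0.

So the dual LP is:
  minimize  12y1 + 4y2 + 41y3
  subject to:
    y1 + 3y3 >= 6
    y2 + 3y3 >= 3
    y1, y2, y3 >= 0

Solving the primal: x* = (12, 1.6667).
  primal value c^T x* = 77.
Solving the dual: y* = (3, 0, 1).
  dual value b^T y* = 77.
Strong duality: c^T x* = b^T y*. Confirmed.

77


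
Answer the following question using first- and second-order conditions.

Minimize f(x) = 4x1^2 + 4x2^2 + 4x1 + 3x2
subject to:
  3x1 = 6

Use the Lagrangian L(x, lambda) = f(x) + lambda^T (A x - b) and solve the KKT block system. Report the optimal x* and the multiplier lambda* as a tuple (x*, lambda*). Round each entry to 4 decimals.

Form the Lagrangian:
  L(x, lambda) = (1/2) x^T Q x + c^T x + lambda^T (A x - b)
Stationarity (grad_x L = 0): Q x + c + A^T lambda = 0.
Primal feasibility: A x = b.

This gives the KKT block system:
  [ Q   A^T ] [ x     ]   [-c ]
  [ A    0  ] [ lambda ] = [ b ]

Solving the linear system:
  x*      = (2, -0.375)
  lambda* = (-6.6667)
  f(x*)   = 23.4375

x* = (2, -0.375), lambda* = (-6.6667)


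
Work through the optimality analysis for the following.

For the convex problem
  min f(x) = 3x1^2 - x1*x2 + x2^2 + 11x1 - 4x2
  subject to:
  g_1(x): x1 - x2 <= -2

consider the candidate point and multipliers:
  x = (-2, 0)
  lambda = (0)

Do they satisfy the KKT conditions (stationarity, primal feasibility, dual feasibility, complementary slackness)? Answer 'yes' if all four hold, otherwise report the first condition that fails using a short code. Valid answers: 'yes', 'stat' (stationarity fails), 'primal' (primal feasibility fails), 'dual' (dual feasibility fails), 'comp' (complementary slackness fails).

Gradient of f: grad f(x) = Q x + c = (-1, -2)
Constraint values g_i(x) = a_i^T x - b_i:
  g_1((-2, 0)) = 0
Stationarity residual: grad f(x) + sum_i lambda_i a_i = (-1, -2)
  -> stationarity FAILS
Primal feasibility (all g_i <= 0): OK
Dual feasibility (all lambda_i >= 0): OK
Complementary slackness (lambda_i * g_i(x) = 0 for all i): OK

Verdict: the first failing condition is stationarity -> stat.

stat


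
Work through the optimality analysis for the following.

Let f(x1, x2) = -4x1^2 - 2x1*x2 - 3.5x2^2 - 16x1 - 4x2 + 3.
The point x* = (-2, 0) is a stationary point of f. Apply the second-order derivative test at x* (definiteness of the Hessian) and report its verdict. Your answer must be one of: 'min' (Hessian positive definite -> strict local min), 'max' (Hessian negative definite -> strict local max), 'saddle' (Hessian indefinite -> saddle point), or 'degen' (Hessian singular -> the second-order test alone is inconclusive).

Compute the Hessian H = grad^2 f:
  H = [[-8, -2], [-2, -7]]
Verify stationarity: grad f(x*) = H x* + g = (0, 0).
Eigenvalues of H: -9.5616, -5.4384.
Both eigenvalues < 0, so H is negative definite -> x* is a strict local max.

max


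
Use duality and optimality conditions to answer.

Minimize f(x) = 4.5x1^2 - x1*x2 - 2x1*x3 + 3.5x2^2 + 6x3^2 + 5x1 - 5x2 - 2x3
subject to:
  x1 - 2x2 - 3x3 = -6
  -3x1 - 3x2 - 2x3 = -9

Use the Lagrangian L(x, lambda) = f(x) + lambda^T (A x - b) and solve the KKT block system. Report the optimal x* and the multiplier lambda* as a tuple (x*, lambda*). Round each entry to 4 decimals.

Form the Lagrangian:
  L(x, lambda) = (1/2) x^T Q x + c^T x + lambda^T (A x - b)
Stationarity (grad_x L = 0): Q x + c + A^T lambda = 0.
Primal feasibility: A x = b.

This gives the KKT block system:
  [ Q   A^T ] [ x     ]   [-c ]
  [ A    0  ] [ lambda ] = [ b ]

Solving the linear system:
  x*      = (0.4661, 1.9747, 0.8389)
  lambda* = (0.9382, 2.1601)
  f(x*)   = 7.9245

x* = (0.4661, 1.9747, 0.8389), lambda* = (0.9382, 2.1601)


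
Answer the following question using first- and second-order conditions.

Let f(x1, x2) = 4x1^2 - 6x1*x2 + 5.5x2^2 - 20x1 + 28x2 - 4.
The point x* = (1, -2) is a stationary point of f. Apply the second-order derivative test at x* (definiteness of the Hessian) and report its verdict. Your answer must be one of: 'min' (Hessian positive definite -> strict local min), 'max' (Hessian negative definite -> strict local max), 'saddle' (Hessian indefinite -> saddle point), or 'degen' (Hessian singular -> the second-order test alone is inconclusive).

Compute the Hessian H = grad^2 f:
  H = [[8, -6], [-6, 11]]
Verify stationarity: grad f(x*) = H x* + g = (0, 0).
Eigenvalues of H: 3.3153, 15.6847.
Both eigenvalues > 0, so H is positive definite -> x* is a strict local min.

min


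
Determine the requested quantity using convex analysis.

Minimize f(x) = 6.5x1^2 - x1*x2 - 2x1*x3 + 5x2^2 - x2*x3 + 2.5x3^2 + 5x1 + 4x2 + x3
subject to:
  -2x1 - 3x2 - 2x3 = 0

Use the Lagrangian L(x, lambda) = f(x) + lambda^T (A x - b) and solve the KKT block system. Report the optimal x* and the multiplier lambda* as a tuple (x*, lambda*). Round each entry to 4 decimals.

Form the Lagrangian:
  L(x, lambda) = (1/2) x^T Q x + c^T x + lambda^T (A x - b)
Stationarity (grad_x L = 0): Q x + c + A^T lambda = 0.
Primal feasibility: A x = b.

This gives the KKT block system:
  [ Q   A^T ] [ x     ]   [-c ]
  [ A    0  ] [ lambda ] = [ b ]

Solving the linear system:
  x*      = (-0.1672, -0.0307, 0.2132)
  lambda* = (1.2156)
  f(x*)   = -0.3727

x* = (-0.1672, -0.0307, 0.2132), lambda* = (1.2156)


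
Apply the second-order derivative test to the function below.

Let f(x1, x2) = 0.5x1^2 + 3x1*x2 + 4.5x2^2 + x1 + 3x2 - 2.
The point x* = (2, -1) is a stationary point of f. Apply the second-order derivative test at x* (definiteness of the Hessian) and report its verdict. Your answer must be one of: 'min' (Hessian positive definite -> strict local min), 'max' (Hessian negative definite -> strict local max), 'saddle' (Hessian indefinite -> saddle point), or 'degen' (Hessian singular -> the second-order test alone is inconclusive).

Compute the Hessian H = grad^2 f:
  H = [[1, 3], [3, 9]]
Verify stationarity: grad f(x*) = H x* + g = (0, 0).
Eigenvalues of H: 0, 10.
H has a zero eigenvalue (singular; positive semidefinite but not definite), so H is neither positive definite, negative definite, nor indefinite. The second-order test alone is inconclusive -> degen.
(Indeed, f is constant along the null direction of H through x*, so x* is not a strict local extremum.)

degen


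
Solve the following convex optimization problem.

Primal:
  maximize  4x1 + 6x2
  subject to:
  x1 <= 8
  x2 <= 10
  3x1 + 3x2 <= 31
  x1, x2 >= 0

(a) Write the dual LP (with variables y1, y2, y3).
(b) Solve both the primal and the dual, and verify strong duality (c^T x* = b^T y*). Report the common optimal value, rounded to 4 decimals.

The standard primal-dual pair for 'max c^T x s.t. A x <= b, x >= 0' is:
  Dual:  min b^T y  s.t.  A^T y >= c,  y >= 0.

So the dual LP is:
  minimize  8y1 + 10y2 + 31y3
  subject to:
    y1 + 3y3 >= 4
    y2 + 3y3 >= 6
    y1, y2, y3 >= 0

Solving the primal: x* = (0.3333, 10).
  primal value c^T x* = 61.3333.
Solving the dual: y* = (0, 2, 1.3333).
  dual value b^T y* = 61.3333.
Strong duality: c^T x* = b^T y*. Confirmed.

61.3333


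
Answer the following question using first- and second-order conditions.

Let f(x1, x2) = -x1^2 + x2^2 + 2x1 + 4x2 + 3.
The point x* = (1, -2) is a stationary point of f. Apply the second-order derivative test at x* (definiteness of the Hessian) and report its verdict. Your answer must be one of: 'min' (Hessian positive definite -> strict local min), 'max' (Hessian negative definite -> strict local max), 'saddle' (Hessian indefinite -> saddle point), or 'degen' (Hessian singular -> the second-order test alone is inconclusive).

Compute the Hessian H = grad^2 f:
  H = [[-2, 0], [0, 2]]
Verify stationarity: grad f(x*) = H x* + g = (0, 0).
Eigenvalues of H: -2, 2.
Eigenvalues have mixed signs, so H is indefinite -> x* is a saddle point.

saddle


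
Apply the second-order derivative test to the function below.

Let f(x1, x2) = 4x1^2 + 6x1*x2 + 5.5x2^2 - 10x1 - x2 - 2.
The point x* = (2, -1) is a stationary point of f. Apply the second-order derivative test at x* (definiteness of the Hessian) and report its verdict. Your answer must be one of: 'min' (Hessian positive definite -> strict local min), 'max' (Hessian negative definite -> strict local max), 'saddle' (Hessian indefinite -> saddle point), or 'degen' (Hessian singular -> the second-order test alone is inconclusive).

Compute the Hessian H = grad^2 f:
  H = [[8, 6], [6, 11]]
Verify stationarity: grad f(x*) = H x* + g = (0, 0).
Eigenvalues of H: 3.3153, 15.6847.
Both eigenvalues > 0, so H is positive definite -> x* is a strict local min.

min


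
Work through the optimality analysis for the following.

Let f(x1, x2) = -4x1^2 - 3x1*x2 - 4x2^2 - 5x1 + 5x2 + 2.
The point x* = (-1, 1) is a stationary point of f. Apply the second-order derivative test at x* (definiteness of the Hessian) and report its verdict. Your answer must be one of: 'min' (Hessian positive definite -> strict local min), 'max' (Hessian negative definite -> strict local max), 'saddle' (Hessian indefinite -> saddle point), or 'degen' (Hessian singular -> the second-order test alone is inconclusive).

Compute the Hessian H = grad^2 f:
  H = [[-8, -3], [-3, -8]]
Verify stationarity: grad f(x*) = H x* + g = (0, 0).
Eigenvalues of H: -11, -5.
Both eigenvalues < 0, so H is negative definite -> x* is a strict local max.

max


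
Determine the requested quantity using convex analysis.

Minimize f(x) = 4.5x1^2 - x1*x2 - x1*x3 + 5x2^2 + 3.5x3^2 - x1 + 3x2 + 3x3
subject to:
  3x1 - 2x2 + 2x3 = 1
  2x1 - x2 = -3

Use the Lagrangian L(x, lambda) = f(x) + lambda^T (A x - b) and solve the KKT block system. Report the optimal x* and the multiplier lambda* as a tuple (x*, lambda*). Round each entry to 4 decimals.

Form the Lagrangian:
  L(x, lambda) = (1/2) x^T Q x + c^T x + lambda^T (A x - b)
Stationarity (grad_x L = 0): Q x + c + A^T lambda = 0.
Primal feasibility: A x = b.

This gives the KKT block system:
  [ Q   A^T ] [ x     ]   [-c ]
  [ A    0  ] [ lambda ] = [ b ]

Solving the linear system:
  x*      = (-1.5792, -0.1585, 2.7104)
  lambda* = (-11.776, 26.5464)
  f(x*)   = 50.3251

x* = (-1.5792, -0.1585, 2.7104), lambda* = (-11.776, 26.5464)


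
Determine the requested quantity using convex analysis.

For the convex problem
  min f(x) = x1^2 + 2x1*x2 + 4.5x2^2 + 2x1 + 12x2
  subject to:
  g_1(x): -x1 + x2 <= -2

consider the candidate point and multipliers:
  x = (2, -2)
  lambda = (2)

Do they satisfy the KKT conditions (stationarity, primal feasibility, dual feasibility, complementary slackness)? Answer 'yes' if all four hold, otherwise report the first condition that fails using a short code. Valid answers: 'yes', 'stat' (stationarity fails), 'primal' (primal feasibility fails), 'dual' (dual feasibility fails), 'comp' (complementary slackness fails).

Gradient of f: grad f(x) = Q x + c = (2, -2)
Constraint values g_i(x) = a_i^T x - b_i:
  g_1((2, -2)) = -2
Stationarity residual: grad f(x) + sum_i lambda_i a_i = (0, 0)
  -> stationarity OK
Primal feasibility (all g_i <= 0): OK
Dual feasibility (all lambda_i >= 0): OK
Complementary slackness (lambda_i * g_i(x) = 0 for all i): FAILS

Verdict: the first failing condition is complementary_slackness -> comp.

comp


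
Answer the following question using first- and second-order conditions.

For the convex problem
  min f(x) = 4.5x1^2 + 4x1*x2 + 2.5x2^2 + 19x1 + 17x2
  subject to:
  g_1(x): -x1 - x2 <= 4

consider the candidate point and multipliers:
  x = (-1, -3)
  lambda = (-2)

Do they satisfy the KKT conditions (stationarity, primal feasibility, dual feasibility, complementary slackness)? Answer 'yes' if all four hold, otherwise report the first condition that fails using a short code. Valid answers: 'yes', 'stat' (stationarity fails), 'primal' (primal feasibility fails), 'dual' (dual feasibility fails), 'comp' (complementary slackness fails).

Gradient of f: grad f(x) = Q x + c = (-2, -2)
Constraint values g_i(x) = a_i^T x - b_i:
  g_1((-1, -3)) = 0
Stationarity residual: grad f(x) + sum_i lambda_i a_i = (0, 0)
  -> stationarity OK
Primal feasibility (all g_i <= 0): OK
Dual feasibility (all lambda_i >= 0): FAILS
Complementary slackness (lambda_i * g_i(x) = 0 for all i): OK

Verdict: the first failing condition is dual_feasibility -> dual.

dual


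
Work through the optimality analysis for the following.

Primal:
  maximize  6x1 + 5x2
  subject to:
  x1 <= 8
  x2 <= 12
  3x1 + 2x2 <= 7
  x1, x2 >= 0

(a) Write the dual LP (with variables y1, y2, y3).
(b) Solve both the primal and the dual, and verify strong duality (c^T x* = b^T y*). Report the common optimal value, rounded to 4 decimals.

The standard primal-dual pair for 'max c^T x s.t. A x <= b, x >= 0' is:
  Dual:  min b^T y  s.t.  A^T y >= c,  y >= 0.

So the dual LP is:
  minimize  8y1 + 12y2 + 7y3
  subject to:
    y1 + 3y3 >= 6
    y2 + 2y3 >= 5
    y1, y2, y3 >= 0

Solving the primal: x* = (0, 3.5).
  primal value c^T x* = 17.5.
Solving the dual: y* = (0, 0, 2.5).
  dual value b^T y* = 17.5.
Strong duality: c^T x* = b^T y*. Confirmed.

17.5


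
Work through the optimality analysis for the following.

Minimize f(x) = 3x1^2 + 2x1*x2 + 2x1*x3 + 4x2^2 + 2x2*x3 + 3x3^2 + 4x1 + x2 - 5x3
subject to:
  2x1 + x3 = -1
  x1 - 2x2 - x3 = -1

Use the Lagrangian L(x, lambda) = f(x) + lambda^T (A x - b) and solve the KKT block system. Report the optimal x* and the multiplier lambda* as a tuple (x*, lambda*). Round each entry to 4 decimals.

Form the Lagrangian:
  L(x, lambda) = (1/2) x^T Q x + c^T x + lambda^T (A x - b)
Stationarity (grad_x L = 0): Q x + c + A^T lambda = 0.
Primal feasibility: A x = b.

This gives the KKT block system:
  [ Q   A^T ] [ x     ]   [-c ]
  [ A    0  ] [ lambda ] = [ b ]

Solving the linear system:
  x*      = (-0.9559, -0.4338, 0.9118)
  lambda* = (1.0294, -1.2794)
  f(x*)   = -4.5331

x* = (-0.9559, -0.4338, 0.9118), lambda* = (1.0294, -1.2794)


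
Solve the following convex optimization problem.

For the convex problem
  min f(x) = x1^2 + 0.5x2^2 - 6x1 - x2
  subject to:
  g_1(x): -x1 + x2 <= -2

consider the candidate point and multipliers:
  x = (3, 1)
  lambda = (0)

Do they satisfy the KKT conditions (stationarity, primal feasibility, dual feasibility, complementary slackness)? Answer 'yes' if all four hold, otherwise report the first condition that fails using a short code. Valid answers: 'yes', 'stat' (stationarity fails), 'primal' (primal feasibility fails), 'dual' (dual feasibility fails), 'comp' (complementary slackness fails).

Gradient of f: grad f(x) = Q x + c = (0, 0)
Constraint values g_i(x) = a_i^T x - b_i:
  g_1((3, 1)) = 0
Stationarity residual: grad f(x) + sum_i lambda_i a_i = (0, 0)
  -> stationarity OK
Primal feasibility (all g_i <= 0): OK
Dual feasibility (all lambda_i >= 0): OK
Complementary slackness (lambda_i * g_i(x) = 0 for all i): OK

Verdict: yes, KKT holds.

yes


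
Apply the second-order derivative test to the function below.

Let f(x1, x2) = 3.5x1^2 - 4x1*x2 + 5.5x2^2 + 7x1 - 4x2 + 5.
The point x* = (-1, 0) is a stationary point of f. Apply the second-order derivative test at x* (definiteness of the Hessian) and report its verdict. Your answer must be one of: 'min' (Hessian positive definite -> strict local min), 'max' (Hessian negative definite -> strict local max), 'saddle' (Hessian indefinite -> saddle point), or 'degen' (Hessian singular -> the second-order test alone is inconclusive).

Compute the Hessian H = grad^2 f:
  H = [[7, -4], [-4, 11]]
Verify stationarity: grad f(x*) = H x* + g = (0, 0).
Eigenvalues of H: 4.5279, 13.4721.
Both eigenvalues > 0, so H is positive definite -> x* is a strict local min.

min


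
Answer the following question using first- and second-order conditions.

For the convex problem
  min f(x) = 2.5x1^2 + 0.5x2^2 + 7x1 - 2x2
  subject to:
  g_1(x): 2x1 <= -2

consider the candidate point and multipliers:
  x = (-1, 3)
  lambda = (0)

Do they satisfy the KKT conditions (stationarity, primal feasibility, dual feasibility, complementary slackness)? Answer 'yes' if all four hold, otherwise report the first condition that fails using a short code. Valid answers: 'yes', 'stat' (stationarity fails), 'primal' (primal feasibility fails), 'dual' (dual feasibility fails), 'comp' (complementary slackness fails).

Gradient of f: grad f(x) = Q x + c = (2, 1)
Constraint values g_i(x) = a_i^T x - b_i:
  g_1((-1, 3)) = 0
Stationarity residual: grad f(x) + sum_i lambda_i a_i = (2, 1)
  -> stationarity FAILS
Primal feasibility (all g_i <= 0): OK
Dual feasibility (all lambda_i >= 0): OK
Complementary slackness (lambda_i * g_i(x) = 0 for all i): OK

Verdict: the first failing condition is stationarity -> stat.

stat


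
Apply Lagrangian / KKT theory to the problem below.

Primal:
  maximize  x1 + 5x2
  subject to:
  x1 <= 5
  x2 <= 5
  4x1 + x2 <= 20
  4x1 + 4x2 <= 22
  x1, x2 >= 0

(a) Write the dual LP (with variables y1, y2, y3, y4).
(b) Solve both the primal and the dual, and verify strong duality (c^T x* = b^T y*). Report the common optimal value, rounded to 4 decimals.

The standard primal-dual pair for 'max c^T x s.t. A x <= b, x >= 0' is:
  Dual:  min b^T y  s.t.  A^T y >= c,  y >= 0.

So the dual LP is:
  minimize  5y1 + 5y2 + 20y3 + 22y4
  subject to:
    y1 + 4y3 + 4y4 >= 1
    y2 + y3 + 4y4 >= 5
    y1, y2, y3, y4 >= 0

Solving the primal: x* = (0.5, 5).
  primal value c^T x* = 25.5.
Solving the dual: y* = (0, 4, 0, 0.25).
  dual value b^T y* = 25.5.
Strong duality: c^T x* = b^T y*. Confirmed.

25.5


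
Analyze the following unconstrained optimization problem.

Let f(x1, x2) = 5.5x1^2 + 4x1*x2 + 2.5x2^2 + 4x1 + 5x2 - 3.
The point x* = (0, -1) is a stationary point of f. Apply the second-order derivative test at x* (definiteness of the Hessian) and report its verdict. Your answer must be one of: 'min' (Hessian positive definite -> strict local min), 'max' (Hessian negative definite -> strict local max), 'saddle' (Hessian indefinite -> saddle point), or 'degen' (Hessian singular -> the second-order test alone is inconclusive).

Compute the Hessian H = grad^2 f:
  H = [[11, 4], [4, 5]]
Verify stationarity: grad f(x*) = H x* + g = (0, 0).
Eigenvalues of H: 3, 13.
Both eigenvalues > 0, so H is positive definite -> x* is a strict local min.

min


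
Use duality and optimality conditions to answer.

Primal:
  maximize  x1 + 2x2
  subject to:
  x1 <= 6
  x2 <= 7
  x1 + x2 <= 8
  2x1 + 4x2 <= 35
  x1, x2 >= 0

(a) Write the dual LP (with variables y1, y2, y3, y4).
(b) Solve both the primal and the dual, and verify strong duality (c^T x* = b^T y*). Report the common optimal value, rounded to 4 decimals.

The standard primal-dual pair for 'max c^T x s.t. A x <= b, x >= 0' is:
  Dual:  min b^T y  s.t.  A^T y >= c,  y >= 0.

So the dual LP is:
  minimize  6y1 + 7y2 + 8y3 + 35y4
  subject to:
    y1 + y3 + 2y4 >= 1
    y2 + y3 + 4y4 >= 2
    y1, y2, y3, y4 >= 0

Solving the primal: x* = (1, 7).
  primal value c^T x* = 15.
Solving the dual: y* = (0, 1, 1, 0).
  dual value b^T y* = 15.
Strong duality: c^T x* = b^T y*. Confirmed.

15


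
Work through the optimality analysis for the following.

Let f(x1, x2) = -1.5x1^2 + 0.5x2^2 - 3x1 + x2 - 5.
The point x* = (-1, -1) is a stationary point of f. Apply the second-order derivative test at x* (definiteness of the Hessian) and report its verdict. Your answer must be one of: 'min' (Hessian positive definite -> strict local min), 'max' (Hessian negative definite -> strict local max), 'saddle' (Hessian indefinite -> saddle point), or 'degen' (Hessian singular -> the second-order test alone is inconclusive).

Compute the Hessian H = grad^2 f:
  H = [[-3, 0], [0, 1]]
Verify stationarity: grad f(x*) = H x* + g = (0, 0).
Eigenvalues of H: -3, 1.
Eigenvalues have mixed signs, so H is indefinite -> x* is a saddle point.

saddle


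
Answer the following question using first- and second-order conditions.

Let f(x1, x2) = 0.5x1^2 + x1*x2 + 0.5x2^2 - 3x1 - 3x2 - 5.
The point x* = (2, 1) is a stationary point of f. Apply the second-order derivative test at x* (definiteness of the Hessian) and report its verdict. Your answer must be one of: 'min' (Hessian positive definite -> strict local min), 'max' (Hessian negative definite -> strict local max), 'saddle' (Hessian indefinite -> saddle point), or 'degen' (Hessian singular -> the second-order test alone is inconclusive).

Compute the Hessian H = grad^2 f:
  H = [[1, 1], [1, 1]]
Verify stationarity: grad f(x*) = H x* + g = (0, 0).
Eigenvalues of H: 0, 2.
H has a zero eigenvalue (singular; positive semidefinite but not definite), so H is neither positive definite, negative definite, nor indefinite. The second-order test alone is inconclusive -> degen.
(Indeed, f is constant along the null direction of H through x*, so x* is not a strict local extremum.)

degen


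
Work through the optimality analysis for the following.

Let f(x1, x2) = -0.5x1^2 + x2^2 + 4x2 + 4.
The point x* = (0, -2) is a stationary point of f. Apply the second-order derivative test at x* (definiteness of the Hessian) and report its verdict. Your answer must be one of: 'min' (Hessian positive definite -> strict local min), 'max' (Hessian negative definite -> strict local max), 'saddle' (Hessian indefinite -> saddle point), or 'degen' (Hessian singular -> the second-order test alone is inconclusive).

Compute the Hessian H = grad^2 f:
  H = [[-1, 0], [0, 2]]
Verify stationarity: grad f(x*) = H x* + g = (0, 0).
Eigenvalues of H: -1, 2.
Eigenvalues have mixed signs, so H is indefinite -> x* is a saddle point.

saddle


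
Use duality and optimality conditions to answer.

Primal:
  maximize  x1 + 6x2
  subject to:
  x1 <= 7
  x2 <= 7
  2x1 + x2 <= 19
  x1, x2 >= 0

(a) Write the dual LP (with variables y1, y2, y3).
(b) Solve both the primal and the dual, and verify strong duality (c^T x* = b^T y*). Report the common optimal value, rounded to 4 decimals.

The standard primal-dual pair for 'max c^T x s.t. A x <= b, x >= 0' is:
  Dual:  min b^T y  s.t.  A^T y >= c,  y >= 0.

So the dual LP is:
  minimize  7y1 + 7y2 + 19y3
  subject to:
    y1 + 2y3 >= 1
    y2 + y3 >= 6
    y1, y2, y3 >= 0

Solving the primal: x* = (6, 7).
  primal value c^T x* = 48.
Solving the dual: y* = (0, 5.5, 0.5).
  dual value b^T y* = 48.
Strong duality: c^T x* = b^T y*. Confirmed.

48


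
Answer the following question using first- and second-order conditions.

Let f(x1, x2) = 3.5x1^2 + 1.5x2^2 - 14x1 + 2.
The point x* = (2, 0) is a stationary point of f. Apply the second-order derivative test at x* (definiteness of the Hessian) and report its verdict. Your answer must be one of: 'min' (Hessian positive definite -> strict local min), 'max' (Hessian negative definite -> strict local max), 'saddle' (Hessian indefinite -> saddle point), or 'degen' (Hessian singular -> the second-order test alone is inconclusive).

Compute the Hessian H = grad^2 f:
  H = [[7, 0], [0, 3]]
Verify stationarity: grad f(x*) = H x* + g = (0, 0).
Eigenvalues of H: 3, 7.
Both eigenvalues > 0, so H is positive definite -> x* is a strict local min.

min


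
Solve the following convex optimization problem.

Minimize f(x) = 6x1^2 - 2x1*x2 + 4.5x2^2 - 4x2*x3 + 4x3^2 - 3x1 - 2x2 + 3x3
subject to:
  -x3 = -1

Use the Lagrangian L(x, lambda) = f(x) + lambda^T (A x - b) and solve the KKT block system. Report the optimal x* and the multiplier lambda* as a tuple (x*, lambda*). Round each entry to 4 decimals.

Form the Lagrangian:
  L(x, lambda) = (1/2) x^T Q x + c^T x + lambda^T (A x - b)
Stationarity (grad_x L = 0): Q x + c + A^T lambda = 0.
Primal feasibility: A x = b.

This gives the KKT block system:
  [ Q   A^T ] [ x     ]   [-c ]
  [ A    0  ] [ lambda ] = [ b ]

Solving the linear system:
  x*      = (0.375, 0.75, 1)
  lambda* = (8)
  f(x*)   = 4.1875

x* = (0.375, 0.75, 1), lambda* = (8)


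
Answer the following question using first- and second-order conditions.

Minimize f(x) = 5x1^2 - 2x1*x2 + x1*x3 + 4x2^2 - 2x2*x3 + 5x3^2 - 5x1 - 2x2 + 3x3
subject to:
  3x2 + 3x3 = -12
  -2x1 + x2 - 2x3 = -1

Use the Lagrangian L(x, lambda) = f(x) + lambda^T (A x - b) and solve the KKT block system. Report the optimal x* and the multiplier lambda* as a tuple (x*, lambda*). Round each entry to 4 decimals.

Form the Lagrangian:
  L(x, lambda) = (1/2) x^T Q x + c^T x + lambda^T (A x - b)
Stationarity (grad_x L = 0): Q x + c + A^T lambda = 0.
Primal feasibility: A x = b.

This gives the KKT block system:
  [ Q   A^T ] [ x     ]   [-c ]
  [ A    0  ] [ lambda ] = [ b ]

Solving the linear system:
  x*      = (0.9718, -2.3521, -1.6479)
  lambda* = (5.1925, 3.8873)
  f(x*)   = 30.5493

x* = (0.9718, -2.3521, -1.6479), lambda* = (5.1925, 3.8873)


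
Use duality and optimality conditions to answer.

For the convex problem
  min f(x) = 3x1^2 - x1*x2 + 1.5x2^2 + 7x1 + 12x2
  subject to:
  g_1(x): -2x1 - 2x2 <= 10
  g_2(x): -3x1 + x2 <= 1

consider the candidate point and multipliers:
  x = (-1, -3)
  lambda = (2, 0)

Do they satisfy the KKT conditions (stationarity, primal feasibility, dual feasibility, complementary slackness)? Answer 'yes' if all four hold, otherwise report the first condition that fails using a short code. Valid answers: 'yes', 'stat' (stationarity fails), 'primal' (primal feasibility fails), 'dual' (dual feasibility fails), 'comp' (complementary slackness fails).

Gradient of f: grad f(x) = Q x + c = (4, 4)
Constraint values g_i(x) = a_i^T x - b_i:
  g_1((-1, -3)) = -2
  g_2((-1, -3)) = -1
Stationarity residual: grad f(x) + sum_i lambda_i a_i = (0, 0)
  -> stationarity OK
Primal feasibility (all g_i <= 0): OK
Dual feasibility (all lambda_i >= 0): OK
Complementary slackness (lambda_i * g_i(x) = 0 for all i): FAILS

Verdict: the first failing condition is complementary_slackness -> comp.

comp


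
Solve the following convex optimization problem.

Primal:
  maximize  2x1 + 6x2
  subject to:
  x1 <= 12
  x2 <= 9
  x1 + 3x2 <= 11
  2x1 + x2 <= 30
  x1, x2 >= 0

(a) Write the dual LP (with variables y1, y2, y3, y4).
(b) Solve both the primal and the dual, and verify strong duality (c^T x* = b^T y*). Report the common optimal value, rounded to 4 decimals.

The standard primal-dual pair for 'max c^T x s.t. A x <= b, x >= 0' is:
  Dual:  min b^T y  s.t.  A^T y >= c,  y >= 0.

So the dual LP is:
  minimize  12y1 + 9y2 + 11y3 + 30y4
  subject to:
    y1 + y3 + 2y4 >= 2
    y2 + 3y3 + y4 >= 6
    y1, y2, y3, y4 >= 0

Solving the primal: x* = (11, 0).
  primal value c^T x* = 22.
Solving the dual: y* = (0, 0, 2, 0).
  dual value b^T y* = 22.
Strong duality: c^T x* = b^T y*. Confirmed.

22


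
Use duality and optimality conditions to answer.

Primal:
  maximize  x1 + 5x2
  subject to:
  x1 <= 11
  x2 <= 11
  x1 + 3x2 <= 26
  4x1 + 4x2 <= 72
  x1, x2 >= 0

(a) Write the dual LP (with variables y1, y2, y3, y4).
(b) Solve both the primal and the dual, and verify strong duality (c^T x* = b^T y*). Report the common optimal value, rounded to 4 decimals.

The standard primal-dual pair for 'max c^T x s.t. A x <= b, x >= 0' is:
  Dual:  min b^T y  s.t.  A^T y >= c,  y >= 0.

So the dual LP is:
  minimize  11y1 + 11y2 + 26y3 + 72y4
  subject to:
    y1 + y3 + 4y4 >= 1
    y2 + 3y3 + 4y4 >= 5
    y1, y2, y3, y4 >= 0

Solving the primal: x* = (0, 8.6667).
  primal value c^T x* = 43.3333.
Solving the dual: y* = (0, 0, 1.6667, 0).
  dual value b^T y* = 43.3333.
Strong duality: c^T x* = b^T y*. Confirmed.

43.3333


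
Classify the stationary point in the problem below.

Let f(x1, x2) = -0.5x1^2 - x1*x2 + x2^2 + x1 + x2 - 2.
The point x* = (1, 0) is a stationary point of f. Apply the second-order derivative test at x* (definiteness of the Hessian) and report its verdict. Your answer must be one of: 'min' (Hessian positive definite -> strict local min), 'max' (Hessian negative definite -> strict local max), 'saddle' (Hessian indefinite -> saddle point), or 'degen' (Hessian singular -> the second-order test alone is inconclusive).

Compute the Hessian H = grad^2 f:
  H = [[-1, -1], [-1, 2]]
Verify stationarity: grad f(x*) = H x* + g = (0, 0).
Eigenvalues of H: -1.3028, 2.3028.
Eigenvalues have mixed signs, so H is indefinite -> x* is a saddle point.

saddle


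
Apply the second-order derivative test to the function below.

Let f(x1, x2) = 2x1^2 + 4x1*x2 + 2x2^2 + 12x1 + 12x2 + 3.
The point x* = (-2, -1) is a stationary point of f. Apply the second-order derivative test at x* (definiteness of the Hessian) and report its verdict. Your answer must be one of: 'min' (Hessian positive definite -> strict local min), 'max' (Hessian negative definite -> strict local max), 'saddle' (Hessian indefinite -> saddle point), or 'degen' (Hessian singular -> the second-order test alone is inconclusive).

Compute the Hessian H = grad^2 f:
  H = [[4, 4], [4, 4]]
Verify stationarity: grad f(x*) = H x* + g = (0, 0).
Eigenvalues of H: 0, 8.
H has a zero eigenvalue (singular; positive semidefinite but not definite), so H is neither positive definite, negative definite, nor indefinite. The second-order test alone is inconclusive -> degen.
(Indeed, f is constant along the null direction of H through x*, so x* is not a strict local extremum.)

degen


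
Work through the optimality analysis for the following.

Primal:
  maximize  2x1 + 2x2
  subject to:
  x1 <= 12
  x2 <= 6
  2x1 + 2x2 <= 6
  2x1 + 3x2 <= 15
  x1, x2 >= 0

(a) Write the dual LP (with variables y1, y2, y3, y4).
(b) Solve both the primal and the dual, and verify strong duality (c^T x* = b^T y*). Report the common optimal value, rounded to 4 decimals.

The standard primal-dual pair for 'max c^T x s.t. A x <= b, x >= 0' is:
  Dual:  min b^T y  s.t.  A^T y >= c,  y >= 0.

So the dual LP is:
  minimize  12y1 + 6y2 + 6y3 + 15y4
  subject to:
    y1 + 2y3 + 2y4 >= 2
    y2 + 2y3 + 3y4 >= 2
    y1, y2, y3, y4 >= 0

Solving the primal: x* = (3, 0).
  primal value c^T x* = 6.
Solving the dual: y* = (0, 0, 1, 0).
  dual value b^T y* = 6.
Strong duality: c^T x* = b^T y*. Confirmed.

6


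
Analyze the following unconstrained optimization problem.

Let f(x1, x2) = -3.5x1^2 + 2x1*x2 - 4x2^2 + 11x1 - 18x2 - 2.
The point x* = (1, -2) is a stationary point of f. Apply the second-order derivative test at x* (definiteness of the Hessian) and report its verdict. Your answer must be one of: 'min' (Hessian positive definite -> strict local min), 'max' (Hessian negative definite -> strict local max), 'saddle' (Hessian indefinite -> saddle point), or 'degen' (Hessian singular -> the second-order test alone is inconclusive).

Compute the Hessian H = grad^2 f:
  H = [[-7, 2], [2, -8]]
Verify stationarity: grad f(x*) = H x* + g = (0, 0).
Eigenvalues of H: -9.5616, -5.4384.
Both eigenvalues < 0, so H is negative definite -> x* is a strict local max.

max


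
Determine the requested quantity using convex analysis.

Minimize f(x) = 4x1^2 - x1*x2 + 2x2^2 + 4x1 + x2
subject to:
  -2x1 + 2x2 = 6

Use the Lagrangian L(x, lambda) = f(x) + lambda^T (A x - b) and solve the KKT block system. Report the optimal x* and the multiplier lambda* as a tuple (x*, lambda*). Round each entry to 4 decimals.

Form the Lagrangian:
  L(x, lambda) = (1/2) x^T Q x + c^T x + lambda^T (A x - b)
Stationarity (grad_x L = 0): Q x + c + A^T lambda = 0.
Primal feasibility: A x = b.

This gives the KKT block system:
  [ Q   A^T ] [ x     ]   [-c ]
  [ A    0  ] [ lambda ] = [ b ]

Solving the linear system:
  x*      = (-1.4, 1.6)
  lambda* = (-4.4)
  f(x*)   = 11.2

x* = (-1.4, 1.6), lambda* = (-4.4)


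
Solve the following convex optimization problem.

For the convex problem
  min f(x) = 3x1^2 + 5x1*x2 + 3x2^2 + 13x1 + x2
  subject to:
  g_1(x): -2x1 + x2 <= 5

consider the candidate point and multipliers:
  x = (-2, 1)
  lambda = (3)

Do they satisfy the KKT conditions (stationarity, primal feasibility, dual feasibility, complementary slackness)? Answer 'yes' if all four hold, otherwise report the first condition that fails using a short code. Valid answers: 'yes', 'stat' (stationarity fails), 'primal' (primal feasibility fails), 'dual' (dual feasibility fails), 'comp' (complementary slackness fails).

Gradient of f: grad f(x) = Q x + c = (6, -3)
Constraint values g_i(x) = a_i^T x - b_i:
  g_1((-2, 1)) = 0
Stationarity residual: grad f(x) + sum_i lambda_i a_i = (0, 0)
  -> stationarity OK
Primal feasibility (all g_i <= 0): OK
Dual feasibility (all lambda_i >= 0): OK
Complementary slackness (lambda_i * g_i(x) = 0 for all i): OK

Verdict: yes, KKT holds.

yes


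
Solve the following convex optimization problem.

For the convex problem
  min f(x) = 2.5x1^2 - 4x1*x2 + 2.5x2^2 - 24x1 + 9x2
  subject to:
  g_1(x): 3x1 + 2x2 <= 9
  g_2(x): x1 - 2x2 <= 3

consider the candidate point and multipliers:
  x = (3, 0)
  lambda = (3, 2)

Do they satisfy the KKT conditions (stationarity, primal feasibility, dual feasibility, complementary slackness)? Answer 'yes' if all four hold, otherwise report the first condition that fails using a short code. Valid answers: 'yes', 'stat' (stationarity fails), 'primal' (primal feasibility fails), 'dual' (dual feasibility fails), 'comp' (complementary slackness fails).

Gradient of f: grad f(x) = Q x + c = (-9, -3)
Constraint values g_i(x) = a_i^T x - b_i:
  g_1((3, 0)) = 0
  g_2((3, 0)) = 0
Stationarity residual: grad f(x) + sum_i lambda_i a_i = (2, -1)
  -> stationarity FAILS
Primal feasibility (all g_i <= 0): OK
Dual feasibility (all lambda_i >= 0): OK
Complementary slackness (lambda_i * g_i(x) = 0 for all i): OK

Verdict: the first failing condition is stationarity -> stat.

stat


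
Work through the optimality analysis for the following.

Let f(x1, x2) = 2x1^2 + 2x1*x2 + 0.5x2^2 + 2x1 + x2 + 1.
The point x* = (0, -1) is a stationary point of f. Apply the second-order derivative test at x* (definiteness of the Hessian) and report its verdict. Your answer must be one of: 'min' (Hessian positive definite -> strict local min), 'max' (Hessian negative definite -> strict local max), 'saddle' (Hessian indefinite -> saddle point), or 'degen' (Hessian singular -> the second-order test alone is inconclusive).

Compute the Hessian H = grad^2 f:
  H = [[4, 2], [2, 1]]
Verify stationarity: grad f(x*) = H x* + g = (0, 0).
Eigenvalues of H: 0, 5.
H has a zero eigenvalue (singular; positive semidefinite but not definite), so H is neither positive definite, negative definite, nor indefinite. The second-order test alone is inconclusive -> degen.
(Indeed, f is constant along the null direction of H through x*, so x* is not a strict local extremum.)

degen


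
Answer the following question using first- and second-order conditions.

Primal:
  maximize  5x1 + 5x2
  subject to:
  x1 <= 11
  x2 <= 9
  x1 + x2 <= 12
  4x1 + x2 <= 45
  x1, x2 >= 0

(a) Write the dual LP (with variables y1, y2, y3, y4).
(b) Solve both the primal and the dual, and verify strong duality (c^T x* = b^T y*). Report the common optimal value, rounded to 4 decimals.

The standard primal-dual pair for 'max c^T x s.t. A x <= b, x >= 0' is:
  Dual:  min b^T y  s.t.  A^T y >= c,  y >= 0.

So the dual LP is:
  minimize  11y1 + 9y2 + 12y3 + 45y4
  subject to:
    y1 + y3 + 4y4 >= 5
    y2 + y3 + y4 >= 5
    y1, y2, y3, y4 >= 0

Solving the primal: x* = (11, 1).
  primal value c^T x* = 60.
Solving the dual: y* = (0, 0, 5, 0).
  dual value b^T y* = 60.
Strong duality: c^T x* = b^T y*. Confirmed.

60
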